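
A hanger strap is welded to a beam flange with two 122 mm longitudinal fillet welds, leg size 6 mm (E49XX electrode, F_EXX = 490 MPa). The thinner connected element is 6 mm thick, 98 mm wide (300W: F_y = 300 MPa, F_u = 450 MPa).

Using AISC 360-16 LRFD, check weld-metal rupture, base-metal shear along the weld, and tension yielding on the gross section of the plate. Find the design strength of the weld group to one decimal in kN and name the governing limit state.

Weld metal: throat = 0.707×6 = 4.242 mm, L = 2×122 = 244 mm. φR_n = 0.75 × 0.6 × 490 × 4.242 × 244 = 228.2 kN.
Base metal shear (6 mm plate): yield φR_n = 1.0×0.6×300×6×244 = 263.5 kN; rupture φR_n = 0.75×0.6×450×6×244 = 296.5 kN; take 263.5 kN (yield).
Tension yield (gross): A_g = 98×6 = 588 mm². φR_n = 0.90 × 300 × 588 = 158.8 kN.
Governing: min(228.2, 263.5, 158.8) = 158.8 kN → gross-section yield.

158.8 kN (gross-section yield governs)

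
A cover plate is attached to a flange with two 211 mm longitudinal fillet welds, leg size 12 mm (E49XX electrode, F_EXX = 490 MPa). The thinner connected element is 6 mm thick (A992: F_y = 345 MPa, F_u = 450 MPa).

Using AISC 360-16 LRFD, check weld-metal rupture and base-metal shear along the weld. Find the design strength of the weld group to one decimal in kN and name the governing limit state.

512.7 kN (base-metal shear governs)

Weld metal: throat = 0.707×12 = 8.484 mm, L = 2×211 = 422 mm. φR_n = 0.75 × 0.6 × 490 × 8.484 × 422 = 789.4 kN.
Base metal shear (6 mm plate): yield φR_n = 1.0×0.6×345×6×422 = 524.1 kN; rupture φR_n = 0.75×0.6×450×6×422 = 512.7 kN; take 512.7 kN (rupture).
Governing: min(789.4, 512.7) = 512.7 kN → base-metal shear.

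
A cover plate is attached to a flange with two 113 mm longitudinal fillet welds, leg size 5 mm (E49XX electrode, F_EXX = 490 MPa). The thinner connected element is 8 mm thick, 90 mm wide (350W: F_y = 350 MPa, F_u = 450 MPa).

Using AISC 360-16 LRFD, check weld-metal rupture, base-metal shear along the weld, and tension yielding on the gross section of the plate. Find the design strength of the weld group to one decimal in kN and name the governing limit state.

Weld metal: throat = 0.707×5 = 3.535 mm, L = 2×113 = 226 mm. φR_n = 0.75 × 0.6 × 490 × 3.535 × 226 = 176.2 kN.
Base metal shear (8 mm plate): yield φR_n = 1.0×0.6×350×8×226 = 379.7 kN; rupture φR_n = 0.75×0.6×450×8×226 = 366.1 kN; take 366.1 kN (rupture).
Tension yield (gross): A_g = 90×8 = 720 mm². φR_n = 0.90 × 350 × 720 = 226.8 kN.
Governing: min(176.2, 366.1, 226.8) = 176.2 kN → weld metal.

176.2 kN (weld metal governs)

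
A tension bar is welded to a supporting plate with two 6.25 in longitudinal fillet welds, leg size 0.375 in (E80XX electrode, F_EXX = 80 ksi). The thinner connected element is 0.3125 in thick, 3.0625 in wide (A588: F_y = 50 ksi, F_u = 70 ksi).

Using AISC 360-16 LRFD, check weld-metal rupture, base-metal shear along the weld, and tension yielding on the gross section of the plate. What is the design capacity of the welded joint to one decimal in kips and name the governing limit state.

43.1 kips (gross-section yield governs)

Weld metal: throat = 0.707×0.375 = 0.26513 in, L = 2×6.25 = 12.5 in. φR_n = 0.75 × 0.6 × 80 × 0.26513 × 12.5 = 119.3 kips.
Base metal shear (0.3125 in plate): yield φR_n = 1.0×0.6×50×0.3125×12.5 = 117.2 kips; rupture φR_n = 0.75×0.6×70×0.3125×12.5 = 123.0 kips; take 117.2 kips (yield).
Tension yield (gross): A_g = 3.0625×0.3125 = 0.95703 in². φR_n = 0.90 × 50 × 0.95703 = 43.1 kips.
Governing: min(119.3, 117.2, 43.1) = 43.1 kips → gross-section yield.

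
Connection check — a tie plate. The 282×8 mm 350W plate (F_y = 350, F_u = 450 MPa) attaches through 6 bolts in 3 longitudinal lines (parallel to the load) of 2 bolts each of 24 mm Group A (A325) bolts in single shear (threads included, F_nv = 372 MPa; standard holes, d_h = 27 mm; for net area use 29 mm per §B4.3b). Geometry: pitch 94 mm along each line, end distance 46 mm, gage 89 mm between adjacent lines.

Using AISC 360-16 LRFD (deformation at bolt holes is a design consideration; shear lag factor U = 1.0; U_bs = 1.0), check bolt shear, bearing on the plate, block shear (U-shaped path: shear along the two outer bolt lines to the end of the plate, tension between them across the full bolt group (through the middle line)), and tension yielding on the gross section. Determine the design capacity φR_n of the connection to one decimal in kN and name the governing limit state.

636.7 kN (block shear governs)

Bolt shear: A_b = π(24)²/4 = 452.39 mm². φR_n = 0.75 × 372 × 452.39 × 6 × 1 = 757.3 kN.
Bearing (8 mm plate, F_u = 450 MPa): end bolts L_c = 46 − 27/2 = 32.5, R_n = min(1.2×32.5×8×450, 2.4×24×8×450) = 140.4 kN/bolt; interior L_c = 94 − 27 = 67, R_n = 207.36 kN/bolt. φR_n = 0.75 × (3×140.4 + 3×207.36) = 782.5 kN.
Block shear: shear path 2×[46+1×94] = 2×140 mm, A_gv = 2240, A_nv = 2×(140 − 1.5×29)×8 = 1544 mm²; tension across gage: (178 − 2×29)×8 = 960 mm². R_n = min(0.6×450×1544, 0.6×350×2240) + 1.0×450×960 = min(416.88, 470.4) + 432 = 848.88 kN. φR_n = 0.75 × 848.88 = 636.7 kN.
Tension yield (gross): A_g = 282×8 = 2256 mm². φR_n = 0.90 × 350 × 2256 = 710.6 kN.
Governing: min(757.3, 782.5, 636.7, 710.6) = 636.7 kN → block shear.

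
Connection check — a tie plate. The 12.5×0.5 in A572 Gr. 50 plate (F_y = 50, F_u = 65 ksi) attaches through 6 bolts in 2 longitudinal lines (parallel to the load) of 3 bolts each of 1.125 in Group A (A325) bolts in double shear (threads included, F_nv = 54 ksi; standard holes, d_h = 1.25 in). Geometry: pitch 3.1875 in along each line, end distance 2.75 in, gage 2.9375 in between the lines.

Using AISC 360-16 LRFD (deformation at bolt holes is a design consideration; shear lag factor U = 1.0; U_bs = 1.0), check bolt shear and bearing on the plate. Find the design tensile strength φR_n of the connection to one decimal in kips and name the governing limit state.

351.0 kips (bearing governs)

Bolt shear: A_b = π(1.125)²/4 = 0.99402 in². φR_n = 0.75 × 54 × 0.99402 × 6 × 2 = 483.1 kips.
Bearing (0.5 in plate, F_u = 65 ksi): end bolts L_c = 2.75 − 1.25/2 = 2.125, R_n = min(1.2×2.125×0.5×65, 2.4×1.125×0.5×65) = 82.875 kips/bolt; interior L_c = 3.1875 − 1.25 = 1.9375, R_n = 75.563 kips/bolt. φR_n = 0.75 × (2×82.875 + 4×75.563) = 351.0 kips.
Governing: min(483.1, 351.0) = 351.0 kips → bearing.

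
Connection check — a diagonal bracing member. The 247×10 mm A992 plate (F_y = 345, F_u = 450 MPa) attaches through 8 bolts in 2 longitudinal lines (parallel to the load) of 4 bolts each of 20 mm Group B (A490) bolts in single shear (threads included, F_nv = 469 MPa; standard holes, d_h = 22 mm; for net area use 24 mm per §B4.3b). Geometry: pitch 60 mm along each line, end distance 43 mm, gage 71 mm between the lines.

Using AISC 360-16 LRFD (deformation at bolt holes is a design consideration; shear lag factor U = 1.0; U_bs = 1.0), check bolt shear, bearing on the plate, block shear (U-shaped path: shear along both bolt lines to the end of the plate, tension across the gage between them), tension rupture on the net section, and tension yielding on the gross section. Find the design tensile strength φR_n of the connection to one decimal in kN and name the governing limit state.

Bolt shear: A_b = π(20)²/4 = 314.16 mm². φR_n = 0.75 × 469 × 314.16 × 8 × 1 = 884.0 kN.
Bearing (10 mm plate, F_u = 450 MPa): end bolts L_c = 43 − 22/2 = 32, R_n = min(1.2×32×10×450, 2.4×20×10×450) = 172.8 kN/bolt; interior L_c = 60 − 22 = 38, R_n = 205.2 kN/bolt. φR_n = 0.75 × (2×172.8 + 6×205.2) = 1182.6 kN.
Block shear: shear path 2×[43+3×60] = 2×223 mm, A_gv = 4460, A_nv = 2×(223 − 3.5×24)×10 = 2780 mm²; tension across gage: (71 − 1×24)×10 = 470 mm². R_n = min(0.6×450×2780, 0.6×345×4460) + 1.0×450×470 = min(750.6, 923.22) + 211.5 = 962.1 kN. φR_n = 0.75 × 962.1 = 721.6 kN.
Tension rupture (net): A_n = (247 − 2×24)×10 = 1990 mm² (U = 1.0, A_e = A_n). φR_n = 0.75 × 450 × 1990 = 671.6 kN.
Tension yield (gross): A_g = 247×10 = 2470 mm². φR_n = 0.90 × 345 × 2470 = 766.9 kN.
Governing: min(884.0, 1182.6, 721.6, 671.6, 766.9) = 671.6 kN → net-section rupture.

671.6 kN (net-section rupture governs)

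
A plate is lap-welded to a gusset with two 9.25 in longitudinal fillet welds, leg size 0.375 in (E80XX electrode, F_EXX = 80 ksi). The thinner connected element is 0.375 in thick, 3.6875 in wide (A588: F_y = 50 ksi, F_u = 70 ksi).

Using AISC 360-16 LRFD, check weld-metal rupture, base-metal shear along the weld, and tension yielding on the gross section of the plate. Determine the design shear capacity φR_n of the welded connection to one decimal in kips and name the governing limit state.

62.2 kips (gross-section yield governs)

Weld metal: throat = 0.707×0.375 = 0.26513 in, L = 2×9.25 = 18.5 in. φR_n = 0.75 × 0.6 × 80 × 0.26513 × 18.5 = 176.6 kips.
Base metal shear (0.375 in plate): yield φR_n = 1.0×0.6×50×0.375×18.5 = 208.1 kips; rupture φR_n = 0.75×0.6×70×0.375×18.5 = 218.5 kips; take 208.1 kips (yield).
Tension yield (gross): A_g = 3.6875×0.375 = 1.3828 in². φR_n = 0.90 × 50 × 1.3828 = 62.2 kips.
Governing: min(176.6, 208.1, 62.2) = 62.2 kips → gross-section yield.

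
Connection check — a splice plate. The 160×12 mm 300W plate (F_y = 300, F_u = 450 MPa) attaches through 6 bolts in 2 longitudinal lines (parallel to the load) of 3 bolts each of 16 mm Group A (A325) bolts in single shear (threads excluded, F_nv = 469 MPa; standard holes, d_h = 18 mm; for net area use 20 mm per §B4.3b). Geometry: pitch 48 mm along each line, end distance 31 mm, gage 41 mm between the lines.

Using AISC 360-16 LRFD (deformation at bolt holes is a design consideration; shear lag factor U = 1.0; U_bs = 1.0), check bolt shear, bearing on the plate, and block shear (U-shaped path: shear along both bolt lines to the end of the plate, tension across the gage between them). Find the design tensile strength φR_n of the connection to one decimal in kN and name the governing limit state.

424.3 kN (bolt shear governs)

Bolt shear: A_b = π(16)²/4 = 201.06 mm². φR_n = 0.75 × 469 × 201.06 × 6 × 1 = 424.3 kN.
Bearing (12 mm plate, F_u = 450 MPa): end bolts L_c = 31 − 18/2 = 22, R_n = min(1.2×22×12×450, 2.4×16×12×450) = 142.56 kN/bolt; interior L_c = 48 − 18 = 30, R_n = 194.4 kN/bolt. φR_n = 0.75 × (2×142.56 + 4×194.4) = 797.0 kN.
Block shear: shear path 2×[31+2×48] = 2×127 mm, A_gv = 3048, A_nv = 2×(127 − 2.5×20)×12 = 1848 mm²; tension across gage: (41 − 1×20)×12 = 252 mm². R_n = min(0.6×450×1848, 0.6×300×3048) + 1.0×450×252 = min(498.96, 548.64) + 113.4 = 612.36 kN. φR_n = 0.75 × 612.36 = 459.3 kN.
Governing: min(424.3, 797.0, 459.3) = 424.3 kN → bolt shear.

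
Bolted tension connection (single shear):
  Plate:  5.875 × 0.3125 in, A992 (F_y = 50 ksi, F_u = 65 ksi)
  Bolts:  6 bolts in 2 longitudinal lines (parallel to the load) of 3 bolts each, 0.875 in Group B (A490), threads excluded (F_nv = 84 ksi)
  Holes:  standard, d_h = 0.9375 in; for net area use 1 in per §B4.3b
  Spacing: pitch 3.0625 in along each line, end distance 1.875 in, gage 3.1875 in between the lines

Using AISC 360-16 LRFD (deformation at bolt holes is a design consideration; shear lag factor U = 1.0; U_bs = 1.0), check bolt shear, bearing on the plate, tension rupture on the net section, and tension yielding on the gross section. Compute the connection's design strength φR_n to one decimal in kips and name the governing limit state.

59.0 kips (net-section rupture governs)

Bolt shear: A_b = π(0.875)²/4 = 0.60132 in². φR_n = 0.75 × 84 × 0.60132 × 6 × 1 = 227.3 kips.
Bearing (0.3125 in plate, F_u = 65 ksi): end bolts L_c = 1.875 − 0.9375/2 = 1.40625, R_n = min(1.2×1.40625×0.3125×65, 2.4×0.875×0.3125×65) = 34.277 kips/bolt; interior L_c = 3.0625 − 0.9375 = 2.125, R_n = 42.656 kips/bolt. φR_n = 0.75 × (2×34.277 + 4×42.656) = 179.4 kips.
Tension rupture (net): A_n = (5.875 − 2×1)×0.3125 = 1.2109 in² (U = 1.0, A_e = A_n). φR_n = 0.75 × 65 × 1.2109 = 59.0 kips.
Tension yield (gross): A_g = 5.875×0.3125 = 1.8359 in². φR_n = 0.90 × 50 × 1.8359 = 82.6 kips.
Governing: min(227.3, 179.4, 59.0, 82.6) = 59.0 kips → net-section rupture.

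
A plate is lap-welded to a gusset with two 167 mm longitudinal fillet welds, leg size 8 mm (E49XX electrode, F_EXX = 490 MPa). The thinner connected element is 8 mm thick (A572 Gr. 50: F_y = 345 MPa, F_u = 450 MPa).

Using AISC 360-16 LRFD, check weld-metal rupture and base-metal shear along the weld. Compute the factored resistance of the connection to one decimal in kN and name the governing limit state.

Weld metal: throat = 0.707×8 = 5.656 mm, L = 2×167 = 334 mm. φR_n = 0.75 × 0.6 × 490 × 5.656 × 334 = 416.5 kN.
Base metal shear (8 mm plate): yield φR_n = 1.0×0.6×345×8×334 = 553.1 kN; rupture φR_n = 0.75×0.6×450×8×334 = 541.1 kN; take 541.1 kN (rupture).
Governing: min(416.5, 541.1) = 416.5 kN → weld metal.

416.5 kN (weld metal governs)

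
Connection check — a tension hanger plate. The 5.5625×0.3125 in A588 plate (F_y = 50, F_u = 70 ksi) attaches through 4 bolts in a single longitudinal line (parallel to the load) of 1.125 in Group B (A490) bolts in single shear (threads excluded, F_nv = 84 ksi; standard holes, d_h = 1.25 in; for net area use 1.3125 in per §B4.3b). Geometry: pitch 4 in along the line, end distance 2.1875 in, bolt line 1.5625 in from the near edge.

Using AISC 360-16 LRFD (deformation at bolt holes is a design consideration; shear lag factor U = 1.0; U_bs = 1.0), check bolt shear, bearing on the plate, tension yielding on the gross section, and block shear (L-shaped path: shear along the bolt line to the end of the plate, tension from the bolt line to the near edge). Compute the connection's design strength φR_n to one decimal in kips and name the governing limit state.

Bolt shear: A_b = π(1.125)²/4 = 0.99402 in². φR_n = 0.75 × 84 × 0.99402 × 4 × 1 = 250.5 kips.
Bearing (0.3125 in plate, F_u = 70 ksi): end bolts L_c = 2.1875 − 1.25/2 = 1.5625, R_n = min(1.2×1.5625×0.3125×70, 2.4×1.125×0.3125×70) = 41.016 kips/bolt; interior L_c = 4 − 1.25 = 2.75, R_n = 59.063 kips/bolt. φR_n = 0.75 × (1×41.016 + 3×59.063) = 163.7 kips.
Tension yield (gross): A_g = 5.5625×0.3125 = 1.7383 in². φR_n = 0.90 × 50 × 1.7383 = 78.2 kips.
Block shear: shear path 1×[2.1875+3×4] = 1×14.1875 in, A_gv = 4.4336, A_nv = 1×(14.1875 − 3.5×1.3125)×0.3125 = 2.998 in²; tension to near edge: (1.5625 − 0.5×1.3125)×0.3125 = 0.2832 in². R_n = min(0.6×70×2.998, 0.6×50×4.4336) + 1.0×70×0.2832 = min(125.92, 133.01) + 19.824 = 145.74 kips. φR_n = 0.75 × 145.74 = 109.3 kips.
Governing: min(250.5, 163.7, 78.2, 109.3) = 78.2 kips → gross-section yield.

78.2 kips (gross-section yield governs)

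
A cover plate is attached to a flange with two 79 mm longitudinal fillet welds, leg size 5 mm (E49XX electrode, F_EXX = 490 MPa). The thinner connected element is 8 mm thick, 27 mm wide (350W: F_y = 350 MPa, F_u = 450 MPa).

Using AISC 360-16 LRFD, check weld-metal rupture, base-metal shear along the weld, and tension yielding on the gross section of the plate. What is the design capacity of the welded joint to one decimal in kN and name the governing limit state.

68.0 kN (gross-section yield governs)

Weld metal: throat = 0.707×5 = 3.535 mm, L = 2×79 = 158 mm. φR_n = 0.75 × 0.6 × 490 × 3.535 × 158 = 123.2 kN.
Base metal shear (8 mm plate): yield φR_n = 1.0×0.6×350×8×158 = 265.4 kN; rupture φR_n = 0.75×0.6×450×8×158 = 256.0 kN; take 256.0 kN (rupture).
Tension yield (gross): A_g = 27×8 = 216 mm². φR_n = 0.90 × 350 × 216 = 68.0 kN.
Governing: min(123.2, 256.0, 68.0) = 68.0 kN → gross-section yield.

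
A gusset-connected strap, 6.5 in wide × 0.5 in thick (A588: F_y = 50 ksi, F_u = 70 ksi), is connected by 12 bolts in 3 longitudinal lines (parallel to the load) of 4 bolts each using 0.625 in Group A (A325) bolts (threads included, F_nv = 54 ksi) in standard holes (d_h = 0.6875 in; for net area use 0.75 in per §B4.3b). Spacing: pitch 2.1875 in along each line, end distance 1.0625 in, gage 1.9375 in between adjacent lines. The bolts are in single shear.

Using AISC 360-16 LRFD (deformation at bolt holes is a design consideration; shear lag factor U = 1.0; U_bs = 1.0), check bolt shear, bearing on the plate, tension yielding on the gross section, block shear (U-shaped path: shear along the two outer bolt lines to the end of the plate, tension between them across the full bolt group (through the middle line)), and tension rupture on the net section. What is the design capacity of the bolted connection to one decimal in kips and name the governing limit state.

111.6 kips (net-section rupture governs)

Bolt shear: A_b = π(0.625)²/4 = 0.3068 in². φR_n = 0.75 × 54 × 0.3068 × 12 × 1 = 149.1 kips.
Bearing (0.5 in plate, F_u = 70 ksi): end bolts L_c = 1.0625 − 0.6875/2 = 0.71875, R_n = min(1.2×0.71875×0.5×70, 2.4×0.625×0.5×70) = 30.188 kips/bolt; interior L_c = 2.1875 − 0.6875 = 1.5, R_n = 52.5 kips/bolt. φR_n = 0.75 × (3×30.188 + 9×52.5) = 422.3 kips.
Tension yield (gross): A_g = 6.5×0.5 = 3.25 in². φR_n = 0.90 × 50 × 3.25 = 146.3 kips.
Block shear: shear path 2×[1.0625+3×2.1875] = 2×7.625 in, A_gv = 7.625, A_nv = 2×(7.625 − 3.5×0.75)×0.5 = 5 in²; tension across gage: (3.875 − 2×0.75)×0.5 = 1.1875 in². R_n = min(0.6×70×5, 0.6×50×7.625) + 1.0×70×1.1875 = min(210, 228.75) + 83.125 = 293.13 kips. φR_n = 0.75 × 293.13 = 219.8 kips.
Tension rupture (net): A_n = (6.5 − 3×0.75)×0.5 = 2.125 in² (U = 1.0, A_e = A_n). φR_n = 0.75 × 70 × 2.125 = 111.6 kips.
Governing: min(149.1, 422.3, 146.3, 219.8, 111.6) = 111.6 kips → net-section rupture.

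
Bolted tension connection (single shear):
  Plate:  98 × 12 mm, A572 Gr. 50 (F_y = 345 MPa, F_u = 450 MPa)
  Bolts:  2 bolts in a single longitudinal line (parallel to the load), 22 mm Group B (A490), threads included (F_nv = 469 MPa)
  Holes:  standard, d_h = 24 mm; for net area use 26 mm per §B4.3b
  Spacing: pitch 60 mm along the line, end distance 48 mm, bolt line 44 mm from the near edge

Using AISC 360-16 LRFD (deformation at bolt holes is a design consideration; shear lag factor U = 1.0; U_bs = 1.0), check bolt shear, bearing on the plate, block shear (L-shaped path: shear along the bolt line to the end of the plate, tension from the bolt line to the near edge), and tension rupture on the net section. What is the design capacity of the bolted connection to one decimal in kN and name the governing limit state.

267.4 kN (bolt shear governs)

Bolt shear: A_b = π(22)²/4 = 380.13 mm². φR_n = 0.75 × 469 × 380.13 × 2 × 1 = 267.4 kN.
Bearing (12 mm plate, F_u = 450 MPa): end bolts L_c = 48 − 24/2 = 36, R_n = min(1.2×36×12×450, 2.4×22×12×450) = 233.28 kN/bolt; interior L_c = 60 − 24 = 36, R_n = 233.28 kN/bolt. φR_n = 0.75 × (1×233.28 + 1×233.28) = 349.9 kN.
Block shear: shear path 1×[48+1×60] = 1×108 mm, A_gv = 1296, A_nv = 1×(108 − 1.5×26)×12 = 828 mm²; tension to near edge: (44 − 0.5×26)×12 = 372 mm². R_n = min(0.6×450×828, 0.6×345×1296) + 1.0×450×372 = min(223.56, 268.27) + 167.4 = 390.96 kN. φR_n = 0.75 × 390.96 = 293.2 kN.
Tension rupture (net): A_n = (98 − 1×26)×12 = 864 mm² (U = 1.0, A_e = A_n). φR_n = 0.75 × 450 × 864 = 291.6 kN.
Governing: min(267.4, 349.9, 293.2, 291.6) = 267.4 kN → bolt shear.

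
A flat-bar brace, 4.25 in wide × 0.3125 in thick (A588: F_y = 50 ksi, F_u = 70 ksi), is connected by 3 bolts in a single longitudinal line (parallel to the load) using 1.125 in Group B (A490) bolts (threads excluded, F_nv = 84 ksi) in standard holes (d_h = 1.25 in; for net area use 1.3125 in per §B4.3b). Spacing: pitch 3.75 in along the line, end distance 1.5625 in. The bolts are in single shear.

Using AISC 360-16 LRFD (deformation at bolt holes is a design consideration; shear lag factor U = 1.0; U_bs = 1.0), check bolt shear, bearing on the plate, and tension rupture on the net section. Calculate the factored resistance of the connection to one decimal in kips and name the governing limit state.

48.2 kips (net-section rupture governs)

Bolt shear: A_b = π(1.125)²/4 = 0.99402 in². φR_n = 0.75 × 84 × 0.99402 × 3 × 1 = 187.9 kips.
Bearing (0.3125 in plate, F_u = 70 ksi): end bolts L_c = 1.5625 − 1.25/2 = 0.9375, R_n = min(1.2×0.9375×0.3125×70, 2.4×1.125×0.3125×70) = 24.609 kips/bolt; interior L_c = 3.75 − 1.25 = 2.5, R_n = 59.063 kips/bolt. φR_n = 0.75 × (1×24.609 + 2×59.063) = 107.1 kips.
Tension rupture (net): A_n = (4.25 − 1×1.3125)×0.3125 = 0.91797 in² (U = 1.0, A_e = A_n). φR_n = 0.75 × 70 × 0.91797 = 48.2 kips.
Governing: min(187.9, 107.1, 48.2) = 48.2 kips → net-section rupture.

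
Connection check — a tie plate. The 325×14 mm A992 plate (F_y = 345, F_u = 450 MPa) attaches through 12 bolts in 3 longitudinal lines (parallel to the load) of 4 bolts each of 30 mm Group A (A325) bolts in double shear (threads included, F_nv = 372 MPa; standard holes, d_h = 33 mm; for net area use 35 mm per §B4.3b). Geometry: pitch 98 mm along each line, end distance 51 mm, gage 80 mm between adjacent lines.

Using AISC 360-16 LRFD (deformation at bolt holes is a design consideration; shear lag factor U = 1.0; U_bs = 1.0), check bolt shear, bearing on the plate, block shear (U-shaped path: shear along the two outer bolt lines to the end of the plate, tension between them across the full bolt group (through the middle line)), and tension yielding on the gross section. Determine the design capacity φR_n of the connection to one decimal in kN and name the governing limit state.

1412.8 kN (gross-section yield governs)

Bolt shear: A_b = π(30)²/4 = 706.86 mm². φR_n = 0.75 × 372 × 706.86 × 12 × 2 = 4733.1 kN.
Bearing (14 mm plate, F_u = 450 MPa): end bolts L_c = 51 − 33/2 = 34.5, R_n = min(1.2×34.5×14×450, 2.4×30×14×450) = 260.82 kN/bolt; interior L_c = 98 − 33 = 65, R_n = 453.6 kN/bolt. φR_n = 0.75 × (3×260.82 + 9×453.6) = 3648.6 kN.
Block shear: shear path 2×[51+3×98] = 2×345 mm, A_gv = 9660, A_nv = 2×(345 − 3.5×35)×14 = 6230 mm²; tension across gage: (160 − 2×35)×14 = 1260 mm². R_n = min(0.6×450×6230, 0.6×345×9660) + 1.0×450×1260 = min(1682.1, 1999.6) + 567 = 2249.1 kN. φR_n = 0.75 × 2249.1 = 1686.8 kN.
Tension yield (gross): A_g = 325×14 = 4550 mm². φR_n = 0.90 × 345 × 4550 = 1412.8 kN.
Governing: min(4733.1, 3648.6, 1686.8, 1412.8) = 1412.8 kN → gross-section yield.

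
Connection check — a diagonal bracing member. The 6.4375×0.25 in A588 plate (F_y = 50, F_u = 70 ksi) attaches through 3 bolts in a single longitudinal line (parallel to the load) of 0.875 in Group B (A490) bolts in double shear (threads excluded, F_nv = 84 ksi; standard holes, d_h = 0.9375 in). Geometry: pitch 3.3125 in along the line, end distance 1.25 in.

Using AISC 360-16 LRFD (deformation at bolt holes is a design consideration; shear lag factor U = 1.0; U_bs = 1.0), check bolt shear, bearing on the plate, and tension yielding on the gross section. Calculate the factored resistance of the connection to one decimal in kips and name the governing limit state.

Bolt shear: A_b = π(0.875)²/4 = 0.60132 in². φR_n = 0.75 × 84 × 0.60132 × 3 × 2 = 227.3 kips.
Bearing (0.25 in plate, F_u = 70 ksi): end bolts L_c = 1.25 − 0.9375/2 = 0.78125, R_n = min(1.2×0.78125×0.25×70, 2.4×0.875×0.25×70) = 16.406 kips/bolt; interior L_c = 3.3125 − 0.9375 = 2.375, R_n = 36.75 kips/bolt. φR_n = 0.75 × (1×16.406 + 2×36.75) = 67.4 kips.
Tension yield (gross): A_g = 6.4375×0.25 = 1.6094 in². φR_n = 0.90 × 50 × 1.6094 = 72.4 kips.
Governing: min(227.3, 67.4, 72.4) = 67.4 kips → bearing.

67.4 kips (bearing governs)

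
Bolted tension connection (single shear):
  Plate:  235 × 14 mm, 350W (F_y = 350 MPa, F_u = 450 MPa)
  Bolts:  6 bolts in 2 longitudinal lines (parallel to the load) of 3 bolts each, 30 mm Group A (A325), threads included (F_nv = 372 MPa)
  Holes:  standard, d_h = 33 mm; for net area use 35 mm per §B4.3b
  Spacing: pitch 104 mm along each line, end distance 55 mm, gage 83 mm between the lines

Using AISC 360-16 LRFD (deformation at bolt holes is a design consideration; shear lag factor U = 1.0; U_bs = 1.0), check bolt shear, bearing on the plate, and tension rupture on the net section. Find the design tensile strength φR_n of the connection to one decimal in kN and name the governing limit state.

779.6 kN (net-section rupture governs)

Bolt shear: A_b = π(30)²/4 = 706.86 mm². φR_n = 0.75 × 372 × 706.86 × 6 × 1 = 1183.3 kN.
Bearing (14 mm plate, F_u = 450 MPa): end bolts L_c = 55 − 33/2 = 38.5, R_n = min(1.2×38.5×14×450, 2.4×30×14×450) = 291.06 kN/bolt; interior L_c = 104 − 33 = 71, R_n = 453.6 kN/bolt. φR_n = 0.75 × (2×291.06 + 4×453.6) = 1797.4 kN.
Tension rupture (net): A_n = (235 − 2×35)×14 = 2310 mm² (U = 1.0, A_e = A_n). φR_n = 0.75 × 450 × 2310 = 779.6 kN.
Governing: min(1183.3, 1797.4, 779.6) = 779.6 kN → net-section rupture.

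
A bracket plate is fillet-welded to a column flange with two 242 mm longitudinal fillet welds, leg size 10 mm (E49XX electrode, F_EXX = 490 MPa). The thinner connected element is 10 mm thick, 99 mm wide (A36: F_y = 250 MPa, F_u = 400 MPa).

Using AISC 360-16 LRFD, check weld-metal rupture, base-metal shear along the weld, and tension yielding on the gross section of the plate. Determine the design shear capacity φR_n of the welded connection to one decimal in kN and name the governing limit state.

Weld metal: throat = 0.707×10 = 7.07 mm, L = 2×242 = 484 mm. φR_n = 0.75 × 0.6 × 490 × 7.07 × 484 = 754.5 kN.
Base metal shear (10 mm plate): yield φR_n = 1.0×0.6×250×10×484 = 726.0 kN; rupture φR_n = 0.75×0.6×400×10×484 = 871.2 kN; take 726.0 kN (yield).
Tension yield (gross): A_g = 99×10 = 990 mm². φR_n = 0.90 × 250 × 990 = 222.8 kN.
Governing: min(754.5, 726.0, 222.8) = 222.8 kN → gross-section yield.

222.8 kN (gross-section yield governs)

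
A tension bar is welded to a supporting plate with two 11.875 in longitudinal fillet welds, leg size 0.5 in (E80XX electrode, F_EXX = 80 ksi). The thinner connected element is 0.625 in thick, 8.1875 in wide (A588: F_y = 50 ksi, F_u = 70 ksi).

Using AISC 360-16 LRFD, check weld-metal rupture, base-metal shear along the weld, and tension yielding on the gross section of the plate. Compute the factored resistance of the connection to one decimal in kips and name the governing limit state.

Weld metal: throat = 0.707×0.5 = 0.3535 in, L = 2×11.875 = 23.75 in. φR_n = 0.75 × 0.6 × 80 × 0.3535 × 23.75 = 302.2 kips.
Base metal shear (0.625 in plate): yield φR_n = 1.0×0.6×50×0.625×23.75 = 445.3 kips; rupture φR_n = 0.75×0.6×70×0.625×23.75 = 467.6 kips; take 445.3 kips (yield).
Tension yield (gross): A_g = 8.1875×0.625 = 5.1172 in². φR_n = 0.90 × 50 × 5.1172 = 230.3 kips.
Governing: min(302.2, 445.3, 230.3) = 230.3 kips → gross-section yield.

230.3 kips (gross-section yield governs)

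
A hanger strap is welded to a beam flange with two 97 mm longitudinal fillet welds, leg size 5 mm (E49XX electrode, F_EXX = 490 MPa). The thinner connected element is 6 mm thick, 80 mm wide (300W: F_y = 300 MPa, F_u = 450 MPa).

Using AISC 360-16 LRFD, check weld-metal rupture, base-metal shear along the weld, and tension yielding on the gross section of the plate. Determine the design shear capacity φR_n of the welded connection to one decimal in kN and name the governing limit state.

Weld metal: throat = 0.707×5 = 3.535 mm, L = 2×97 = 194 mm. φR_n = 0.75 × 0.6 × 490 × 3.535 × 194 = 151.2 kN.
Base metal shear (6 mm plate): yield φR_n = 1.0×0.6×300×6×194 = 209.5 kN; rupture φR_n = 0.75×0.6×450×6×194 = 235.7 kN; take 209.5 kN (yield).
Tension yield (gross): A_g = 80×6 = 480 mm². φR_n = 0.90 × 300 × 480 = 129.6 kN.
Governing: min(151.2, 209.5, 129.6) = 129.6 kN → gross-section yield.

129.6 kN (gross-section yield governs)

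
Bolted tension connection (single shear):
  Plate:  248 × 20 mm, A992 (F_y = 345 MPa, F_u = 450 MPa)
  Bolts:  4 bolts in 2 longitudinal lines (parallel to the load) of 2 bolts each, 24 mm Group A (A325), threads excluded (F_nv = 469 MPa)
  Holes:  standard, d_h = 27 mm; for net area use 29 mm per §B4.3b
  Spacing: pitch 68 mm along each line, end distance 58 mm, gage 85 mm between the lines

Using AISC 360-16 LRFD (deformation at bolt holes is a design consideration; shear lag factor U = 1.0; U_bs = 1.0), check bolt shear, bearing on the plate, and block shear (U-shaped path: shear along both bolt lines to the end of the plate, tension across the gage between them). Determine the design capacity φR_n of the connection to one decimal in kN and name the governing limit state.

636.5 kN (bolt shear governs)

Bolt shear: A_b = π(24)²/4 = 452.39 mm². φR_n = 0.75 × 469 × 452.39 × 4 × 1 = 636.5 kN.
Bearing (20 mm plate, F_u = 450 MPa): end bolts L_c = 58 − 27/2 = 44.5, R_n = min(1.2×44.5×20×450, 2.4×24×20×450) = 480.6 kN/bolt; interior L_c = 68 − 27 = 41, R_n = 442.8 kN/bolt. φR_n = 0.75 × (2×480.6 + 2×442.8) = 1385.1 kN.
Block shear: shear path 2×[58+1×68] = 2×126 mm, A_gv = 5040, A_nv = 2×(126 − 1.5×29)×20 = 3300 mm²; tension across gage: (85 − 1×29)×20 = 1120 mm². R_n = min(0.6×450×3300, 0.6×345×5040) + 1.0×450×1120 = min(891, 1043.3) + 504 = 1395 kN. φR_n = 0.75 × 1395 = 1046.3 kN.
Governing: min(636.5, 1385.1, 1046.3) = 636.5 kN → bolt shear.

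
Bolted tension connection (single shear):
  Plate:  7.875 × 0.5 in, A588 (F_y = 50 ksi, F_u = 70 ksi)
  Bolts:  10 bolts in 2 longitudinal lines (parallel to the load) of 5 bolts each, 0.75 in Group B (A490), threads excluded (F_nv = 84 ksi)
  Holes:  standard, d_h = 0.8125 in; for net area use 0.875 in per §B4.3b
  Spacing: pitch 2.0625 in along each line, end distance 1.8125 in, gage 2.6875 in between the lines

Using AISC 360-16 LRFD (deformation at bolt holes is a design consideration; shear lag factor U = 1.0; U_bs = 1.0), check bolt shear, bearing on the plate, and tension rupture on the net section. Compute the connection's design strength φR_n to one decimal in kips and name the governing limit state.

160.8 kips (net-section rupture governs)

Bolt shear: A_b = π(0.75)²/4 = 0.44179 in². φR_n = 0.75 × 84 × 0.44179 × 10 × 1 = 278.3 kips.
Bearing (0.5 in plate, F_u = 70 ksi): end bolts L_c = 1.8125 − 0.8125/2 = 1.40625, R_n = min(1.2×1.40625×0.5×70, 2.4×0.75×0.5×70) = 59.063 kips/bolt; interior L_c = 2.0625 − 0.8125 = 1.25, R_n = 52.5 kips/bolt. φR_n = 0.75 × (2×59.063 + 8×52.5) = 403.6 kips.
Tension rupture (net): A_n = (7.875 − 2×0.875)×0.5 = 3.0625 in² (U = 1.0, A_e = A_n). φR_n = 0.75 × 70 × 3.0625 = 160.8 kips.
Governing: min(278.3, 403.6, 160.8) = 160.8 kips → net-section rupture.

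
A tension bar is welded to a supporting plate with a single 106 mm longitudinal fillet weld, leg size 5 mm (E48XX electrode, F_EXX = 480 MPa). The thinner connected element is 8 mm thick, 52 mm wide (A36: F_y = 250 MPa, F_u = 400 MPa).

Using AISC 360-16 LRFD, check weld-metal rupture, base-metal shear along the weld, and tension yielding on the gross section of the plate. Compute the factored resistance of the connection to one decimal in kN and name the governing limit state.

Weld metal: throat = 0.707×5 = 3.535 mm, L = 106 mm. φR_n = 0.75 × 0.6 × 480 × 3.535 × 106 = 80.9 kN.
Base metal shear (8 mm plate): yield φR_n = 1.0×0.6×250×8×106 = 127.2 kN; rupture φR_n = 0.75×0.6×400×8×106 = 152.6 kN; take 127.2 kN (yield).
Tension yield (gross): A_g = 52×8 = 416 mm². φR_n = 0.90 × 250 × 416 = 93.6 kN.
Governing: min(80.9, 127.2, 93.6) = 80.9 kN → weld metal.

80.9 kN (weld metal governs)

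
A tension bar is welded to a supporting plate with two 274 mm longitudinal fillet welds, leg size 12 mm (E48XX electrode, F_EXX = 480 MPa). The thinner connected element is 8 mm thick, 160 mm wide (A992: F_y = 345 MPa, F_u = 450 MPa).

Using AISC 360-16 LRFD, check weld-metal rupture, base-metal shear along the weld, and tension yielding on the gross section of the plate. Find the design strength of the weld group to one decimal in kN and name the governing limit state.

397.4 kN (gross-section yield governs)

Weld metal: throat = 0.707×12 = 8.484 mm, L = 2×274 = 548 mm. φR_n = 0.75 × 0.6 × 480 × 8.484 × 548 = 1004.2 kN.
Base metal shear (8 mm plate): yield φR_n = 1.0×0.6×345×8×548 = 907.5 kN; rupture φR_n = 0.75×0.6×450×8×548 = 887.8 kN; take 887.8 kN (rupture).
Tension yield (gross): A_g = 160×8 = 1280 mm². φR_n = 0.90 × 345 × 1280 = 397.4 kN.
Governing: min(1004.2, 887.8, 397.4) = 397.4 kN → gross-section yield.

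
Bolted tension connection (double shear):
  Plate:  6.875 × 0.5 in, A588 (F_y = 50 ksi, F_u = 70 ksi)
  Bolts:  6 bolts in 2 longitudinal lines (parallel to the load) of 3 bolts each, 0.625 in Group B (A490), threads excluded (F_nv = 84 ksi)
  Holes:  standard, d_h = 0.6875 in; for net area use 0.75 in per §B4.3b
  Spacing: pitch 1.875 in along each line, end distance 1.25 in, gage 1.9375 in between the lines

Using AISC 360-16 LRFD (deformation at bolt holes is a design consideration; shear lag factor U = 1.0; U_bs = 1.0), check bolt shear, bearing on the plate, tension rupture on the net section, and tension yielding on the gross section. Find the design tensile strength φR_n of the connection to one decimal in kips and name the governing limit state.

141.1 kips (net-section rupture governs)

Bolt shear: A_b = π(0.625)²/4 = 0.3068 in². φR_n = 0.75 × 84 × 0.3068 × 6 × 2 = 231.9 kips.
Bearing (0.5 in plate, F_u = 70 ksi): end bolts L_c = 1.25 − 0.6875/2 = 0.90625, R_n = min(1.2×0.90625×0.5×70, 2.4×0.625×0.5×70) = 38.063 kips/bolt; interior L_c = 1.875 − 0.6875 = 1.1875, R_n = 49.875 kips/bolt. φR_n = 0.75 × (2×38.063 + 4×49.875) = 206.7 kips.
Tension rupture (net): A_n = (6.875 − 2×0.75)×0.5 = 2.6875 in² (U = 1.0, A_e = A_n). φR_n = 0.75 × 70 × 2.6875 = 141.1 kips.
Tension yield (gross): A_g = 6.875×0.5 = 3.4375 in². φR_n = 0.90 × 50 × 3.4375 = 154.7 kips.
Governing: min(231.9, 206.7, 141.1, 154.7) = 141.1 kips → net-section rupture.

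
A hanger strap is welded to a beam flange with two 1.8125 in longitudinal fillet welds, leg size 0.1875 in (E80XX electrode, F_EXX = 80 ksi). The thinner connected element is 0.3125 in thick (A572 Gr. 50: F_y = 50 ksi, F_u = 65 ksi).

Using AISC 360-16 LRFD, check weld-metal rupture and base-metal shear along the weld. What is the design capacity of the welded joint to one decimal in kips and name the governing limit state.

17.3 kips (weld metal governs)

Weld metal: throat = 0.707×0.1875 = 0.13256 in, L = 2×1.8125 = 3.625 in. φR_n = 0.75 × 0.6 × 80 × 0.13256 × 3.625 = 17.3 kips.
Base metal shear (0.3125 in plate): yield φR_n = 1.0×0.6×50×0.3125×3.625 = 34.0 kips; rupture φR_n = 0.75×0.6×65×0.3125×3.625 = 33.1 kips; take 33.1 kips (rupture).
Governing: min(17.3, 33.1) = 17.3 kips → weld metal.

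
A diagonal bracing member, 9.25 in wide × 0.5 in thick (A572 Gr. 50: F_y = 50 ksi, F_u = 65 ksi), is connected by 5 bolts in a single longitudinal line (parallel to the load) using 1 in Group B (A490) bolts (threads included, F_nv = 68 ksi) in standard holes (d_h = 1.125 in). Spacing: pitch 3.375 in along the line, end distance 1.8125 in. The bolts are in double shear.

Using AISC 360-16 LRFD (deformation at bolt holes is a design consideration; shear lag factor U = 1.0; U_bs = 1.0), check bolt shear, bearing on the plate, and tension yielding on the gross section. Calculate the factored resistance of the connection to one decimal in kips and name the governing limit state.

208.1 kips (gross-section yield governs)

Bolt shear: A_b = π(1)²/4 = 0.7854 in². φR_n = 0.75 × 68 × 0.7854 × 5 × 2 = 400.6 kips.
Bearing (0.5 in plate, F_u = 65 ksi): end bolts L_c = 1.8125 − 1.125/2 = 1.25, R_n = min(1.2×1.25×0.5×65, 2.4×1×0.5×65) = 48.75 kips/bolt; interior L_c = 3.375 − 1.125 = 2.25, R_n = 78 kips/bolt. φR_n = 0.75 × (1×48.75 + 4×78) = 270.6 kips.
Tension yield (gross): A_g = 9.25×0.5 = 4.625 in². φR_n = 0.90 × 50 × 4.625 = 208.1 kips.
Governing: min(400.6, 270.6, 208.1) = 208.1 kips → gross-section yield.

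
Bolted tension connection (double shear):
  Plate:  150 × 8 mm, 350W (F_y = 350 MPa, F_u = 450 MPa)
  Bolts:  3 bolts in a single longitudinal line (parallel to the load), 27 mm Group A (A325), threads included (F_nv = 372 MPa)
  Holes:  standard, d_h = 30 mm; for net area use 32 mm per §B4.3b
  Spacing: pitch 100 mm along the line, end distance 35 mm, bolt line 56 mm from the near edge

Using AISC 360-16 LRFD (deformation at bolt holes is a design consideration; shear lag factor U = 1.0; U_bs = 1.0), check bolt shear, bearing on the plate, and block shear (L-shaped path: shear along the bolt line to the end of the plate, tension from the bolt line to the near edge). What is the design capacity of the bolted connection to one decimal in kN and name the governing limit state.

Bolt shear: A_b = π(27)²/4 = 572.56 mm². φR_n = 0.75 × 372 × 572.56 × 3 × 2 = 958.5 kN.
Bearing (8 mm plate, F_u = 450 MPa): end bolts L_c = 35 − 30/2 = 20, R_n = min(1.2×20×8×450, 2.4×27×8×450) = 86.4 kN/bolt; interior L_c = 100 − 30 = 70, R_n = 233.28 kN/bolt. φR_n = 0.75 × (1×86.4 + 2×233.28) = 414.7 kN.
Block shear: shear path 1×[35+2×100] = 1×235 mm, A_gv = 1880, A_nv = 1×(235 − 2.5×32)×8 = 1240 mm²; tension to near edge: (56 − 0.5×32)×8 = 320 mm². R_n = min(0.6×450×1240, 0.6×350×1880) + 1.0×450×320 = min(334.8, 394.8) + 144 = 478.8 kN. φR_n = 0.75 × 478.8 = 359.1 kN.
Governing: min(958.5, 414.7, 359.1) = 359.1 kN → block shear.

359.1 kN (block shear governs)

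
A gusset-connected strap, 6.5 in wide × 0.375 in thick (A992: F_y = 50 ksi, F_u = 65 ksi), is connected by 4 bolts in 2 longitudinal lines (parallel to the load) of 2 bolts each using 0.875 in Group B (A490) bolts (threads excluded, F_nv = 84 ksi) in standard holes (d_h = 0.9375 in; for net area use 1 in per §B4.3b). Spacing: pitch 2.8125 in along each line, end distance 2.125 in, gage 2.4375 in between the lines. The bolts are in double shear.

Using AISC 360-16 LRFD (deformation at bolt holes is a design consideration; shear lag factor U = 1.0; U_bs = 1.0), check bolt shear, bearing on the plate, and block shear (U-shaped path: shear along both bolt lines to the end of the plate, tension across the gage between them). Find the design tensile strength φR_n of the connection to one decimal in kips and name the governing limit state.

Bolt shear: A_b = π(0.875)²/4 = 0.60132 in². φR_n = 0.75 × 84 × 0.60132 × 4 × 2 = 303.1 kips.
Bearing (0.375 in plate, F_u = 65 ksi): end bolts L_c = 2.125 − 0.9375/2 = 1.65625, R_n = min(1.2×1.65625×0.375×65, 2.4×0.875×0.375×65) = 48.445 kips/bolt; interior L_c = 2.8125 − 0.9375 = 1.875, R_n = 51.188 kips/bolt. φR_n = 0.75 × (2×48.445 + 2×51.188) = 149.4 kips.
Block shear: shear path 2×[2.125+1×2.8125] = 2×4.9375 in, A_gv = 3.7031, A_nv = 2×(4.9375 − 1.5×1)×0.375 = 2.5781 in²; tension across gage: (2.4375 − 1×1)×0.375 = 0.53906 in². R_n = min(0.6×65×2.5781, 0.6×50×3.7031) + 1.0×65×0.53906 = min(100.55, 111.09) + 35.039 = 135.59 kips. φR_n = 0.75 × 135.59 = 101.7 kips.
Governing: min(303.1, 149.4, 101.7) = 101.7 kips → block shear.

101.7 kips (block shear governs)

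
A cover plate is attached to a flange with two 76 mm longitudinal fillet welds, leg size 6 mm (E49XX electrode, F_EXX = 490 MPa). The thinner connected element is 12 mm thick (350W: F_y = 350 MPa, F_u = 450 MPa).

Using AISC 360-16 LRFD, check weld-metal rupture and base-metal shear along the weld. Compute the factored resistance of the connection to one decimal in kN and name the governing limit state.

142.2 kN (weld metal governs)

Weld metal: throat = 0.707×6 = 4.242 mm, L = 2×76 = 152 mm. φR_n = 0.75 × 0.6 × 490 × 4.242 × 152 = 142.2 kN.
Base metal shear (12 mm plate): yield φR_n = 1.0×0.6×350×12×152 = 383.0 kN; rupture φR_n = 0.75×0.6×450×12×152 = 369.4 kN; take 369.4 kN (rupture).
Governing: min(142.2, 369.4) = 142.2 kN → weld metal.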